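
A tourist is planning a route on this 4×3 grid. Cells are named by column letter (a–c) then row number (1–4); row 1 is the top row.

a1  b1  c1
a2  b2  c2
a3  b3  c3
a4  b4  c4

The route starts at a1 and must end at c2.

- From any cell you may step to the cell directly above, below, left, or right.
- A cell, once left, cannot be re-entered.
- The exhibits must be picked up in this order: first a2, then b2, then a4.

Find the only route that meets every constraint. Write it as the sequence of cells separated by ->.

The waypoints must appear in the order a2, b2, a4, with no cell reused.
Route from a1: down to a2, right to b2, down to b3, left to a3, down to a4, 2× right (reaching c4), 2× up (reaching c2) — 9 moves in all.
Check: order respected (a2 at step 1, b2 at step 2, a4 at step 5).

a1 -> a2 -> b2 -> b3 -> a3 -> a4 -> b4 -> c4 -> c3 -> c2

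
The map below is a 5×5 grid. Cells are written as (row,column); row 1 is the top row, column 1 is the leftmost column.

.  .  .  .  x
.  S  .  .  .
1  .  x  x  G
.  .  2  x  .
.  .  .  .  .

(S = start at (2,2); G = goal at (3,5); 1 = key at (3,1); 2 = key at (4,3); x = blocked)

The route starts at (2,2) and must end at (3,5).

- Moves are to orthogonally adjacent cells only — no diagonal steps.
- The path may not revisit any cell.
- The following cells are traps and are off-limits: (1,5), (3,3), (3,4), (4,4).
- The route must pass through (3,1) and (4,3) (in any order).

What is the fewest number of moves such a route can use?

Any route passes through (3,1) and (4,3) in some order between (2,2) and (3,5). Summing Manhattan distances along each leg and taking the cheapest ordering ((2,2) → (3,1) → (4,3) → (3,5)) gives a lower bound of 2 + 3 + 3 = 8 moves.
That bound ignores the blocked cells. Measuring each leg by the fewest moves that actually steer around them ((2,2)→(3,1): 2; (3,1)→(4,3): 3; (4,3)→(3,5): 5) raises the lower bound to 10.
A route of 10 moves exists: (2,2) → (3,2) → (3,1) → (4,1) → (4,2) → (4,3) → (5,3) → (5,4) → (5,5) → (4,5) → (3,5).
Since 10 matches that lower bound, it is optimal.

10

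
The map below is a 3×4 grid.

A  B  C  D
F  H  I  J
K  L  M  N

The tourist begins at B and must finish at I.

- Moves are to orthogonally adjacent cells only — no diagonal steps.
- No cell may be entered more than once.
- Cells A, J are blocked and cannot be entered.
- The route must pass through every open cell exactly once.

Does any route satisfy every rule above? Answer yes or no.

no

Cell D has only one open neighbour but is neither the start nor the goal, so a Hamiltonian route would have to both enter and leave it through the same neighbour — impossible without revisiting.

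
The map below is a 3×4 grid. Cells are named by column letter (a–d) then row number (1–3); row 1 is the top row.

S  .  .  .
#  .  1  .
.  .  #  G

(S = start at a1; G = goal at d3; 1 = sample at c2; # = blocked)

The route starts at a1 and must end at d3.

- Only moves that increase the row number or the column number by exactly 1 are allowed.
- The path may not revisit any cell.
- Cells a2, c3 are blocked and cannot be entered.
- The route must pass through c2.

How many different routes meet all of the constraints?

2

A right/down-only route from a1 to d3 makes exactly 2 down-moves and 3 right-moves in some order.
With no other constraints that would be C(5,2) = 10 routes.
Split at c2 and multiply the segment counts (each segment already excludes blocked cells): a1→c2: 2; c2→d3: 1; product = 2.
That gives 2 routes.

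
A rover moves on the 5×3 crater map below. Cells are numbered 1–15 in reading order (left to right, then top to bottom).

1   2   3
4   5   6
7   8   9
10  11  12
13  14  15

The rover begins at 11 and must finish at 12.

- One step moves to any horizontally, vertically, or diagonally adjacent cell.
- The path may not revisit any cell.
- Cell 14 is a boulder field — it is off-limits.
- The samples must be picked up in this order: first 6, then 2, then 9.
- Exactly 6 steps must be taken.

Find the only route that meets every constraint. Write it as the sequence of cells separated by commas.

11, 8, 6, 2, 5, 9, 12

The waypoints must appear in the order 6, 2, 9, with no cell reused.
Route from 11: up 1 to 8, up-right 1 to 6, up-left 1 to 2, down 1 to 5, down-right 1 to 9, down 1 to 12 — 6 moves in all.
Check: order respected (6 at step 2, 2 at step 3, 9 at step 5); 6 moves as required.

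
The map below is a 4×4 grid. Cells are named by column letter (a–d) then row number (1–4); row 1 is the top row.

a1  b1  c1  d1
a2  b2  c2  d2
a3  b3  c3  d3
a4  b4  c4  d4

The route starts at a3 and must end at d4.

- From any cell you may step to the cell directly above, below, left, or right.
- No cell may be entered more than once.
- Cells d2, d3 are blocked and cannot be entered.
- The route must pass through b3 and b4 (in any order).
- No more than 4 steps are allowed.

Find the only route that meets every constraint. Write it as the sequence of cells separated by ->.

The 4-move cap with required stops at b3, b4 leaves no slack for detours.
Route from a3: right to b3, down to b4, 2× right (reaching d4) — 4 moves in all.
Check: all required cells visited; 4 ≤ 4 moves.

a3 -> b3 -> b4 -> c4 -> d4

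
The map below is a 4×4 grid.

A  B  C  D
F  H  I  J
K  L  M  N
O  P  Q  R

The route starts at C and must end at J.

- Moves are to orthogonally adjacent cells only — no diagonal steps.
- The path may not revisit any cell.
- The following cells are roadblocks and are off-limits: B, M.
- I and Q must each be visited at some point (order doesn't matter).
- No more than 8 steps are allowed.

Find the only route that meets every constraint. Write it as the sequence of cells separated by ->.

Any route must reach I and Q and still end at J within 8 moves, so the order of the required stops is forced.
Route from C: down to I, left to H, 2× down (reaching P), 2× right (reaching R), 2× up (reaching J) — 8 moves in all.
Check: all required cells visited; 8 ≤ 8 moves.

C -> I -> H -> L -> P -> Q -> R -> N -> J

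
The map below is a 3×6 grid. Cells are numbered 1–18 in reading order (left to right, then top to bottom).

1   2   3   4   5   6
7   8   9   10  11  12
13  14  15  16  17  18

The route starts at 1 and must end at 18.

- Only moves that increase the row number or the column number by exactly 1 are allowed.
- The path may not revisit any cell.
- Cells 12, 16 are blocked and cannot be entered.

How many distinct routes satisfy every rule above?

A right/down-only route from 1 to 18 makes exactly 2 down-moves and 5 right-moves in some order.
With no other constraints that would be C(7,2) = 21 routes.
Subtract routes through each blocked cell (inclusion–exclusion for overlaps): − through 12: 6 − through 16: 10 → 5.
That gives 5 routes.

5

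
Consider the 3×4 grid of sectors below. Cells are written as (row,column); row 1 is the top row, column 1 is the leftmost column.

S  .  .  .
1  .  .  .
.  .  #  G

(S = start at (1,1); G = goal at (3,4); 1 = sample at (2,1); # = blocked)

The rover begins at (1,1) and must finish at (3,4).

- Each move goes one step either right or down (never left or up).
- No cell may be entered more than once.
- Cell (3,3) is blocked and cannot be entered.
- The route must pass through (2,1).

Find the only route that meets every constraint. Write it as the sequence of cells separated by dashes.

Moves only go right or down, so the column and row indices never decrease.
Route from (1,1): down to (2,1), 3× right (reaching (2,4)), down to (3,4) — 5 moves in all.
Check: all required cells visited.

(1,1) - (2,1) - (2,2) - (2,3) - (2,4) - (3,4)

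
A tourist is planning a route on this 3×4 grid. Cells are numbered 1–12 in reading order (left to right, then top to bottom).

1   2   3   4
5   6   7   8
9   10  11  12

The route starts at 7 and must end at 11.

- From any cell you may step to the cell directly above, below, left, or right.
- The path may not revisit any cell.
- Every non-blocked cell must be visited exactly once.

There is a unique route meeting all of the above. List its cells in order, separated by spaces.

Need to visit all 12 open cells exactly once, starting at 7 and ending at 11.
Cell 12 has only two open neighbours (8 and 11), so the path must pass straight through it: one of those is the cell it's entered from and the other is where it exits.
Route from 7: left to 6, down to 10, left to 9, 2× up (reaching 1), 3× right (reaching 4), 2× down (reaching 12), left to 11 — 11 moves in all.
Check: all 12 open cells covered.

7 6 10 9 5 1 2 3 4 8 12 11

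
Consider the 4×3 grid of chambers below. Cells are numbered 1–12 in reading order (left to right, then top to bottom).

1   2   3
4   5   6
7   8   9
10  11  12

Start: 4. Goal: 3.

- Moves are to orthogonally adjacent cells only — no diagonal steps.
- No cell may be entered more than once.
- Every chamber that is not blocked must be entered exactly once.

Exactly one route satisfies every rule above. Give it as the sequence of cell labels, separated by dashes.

Need to visit all 12 open cells exactly once, starting at 4 and ending at 3.
Cell 1 has only two open neighbours (4 and 2), so the path must pass straight through it: one of those is the cell it's entered from and the other is where it exits.
Route from 4: up to 1, right to 2, 2× down (reaching 8), left to 7, down to 10, 2× right (reaching 12), 3× up (reaching 3) — 11 moves in all.
Check: all 12 open cells covered.

4 - 1 - 2 - 5 - 8 - 7 - 10 - 11 - 12 - 9 - 6 - 3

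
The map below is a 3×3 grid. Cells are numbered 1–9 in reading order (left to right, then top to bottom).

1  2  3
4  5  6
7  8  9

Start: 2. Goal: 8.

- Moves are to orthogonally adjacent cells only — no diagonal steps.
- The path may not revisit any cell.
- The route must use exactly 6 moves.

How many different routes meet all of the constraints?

Need simple routes of exactly 6 moves from 2 to 8 (Manhattan distance 2, so 2 moves are spent on a detour and 2 undoing it).
Enumerating: 2 1 4 5 6 9 8 | 2 3 6 5 4 7 8.
That gives 2 routes.

2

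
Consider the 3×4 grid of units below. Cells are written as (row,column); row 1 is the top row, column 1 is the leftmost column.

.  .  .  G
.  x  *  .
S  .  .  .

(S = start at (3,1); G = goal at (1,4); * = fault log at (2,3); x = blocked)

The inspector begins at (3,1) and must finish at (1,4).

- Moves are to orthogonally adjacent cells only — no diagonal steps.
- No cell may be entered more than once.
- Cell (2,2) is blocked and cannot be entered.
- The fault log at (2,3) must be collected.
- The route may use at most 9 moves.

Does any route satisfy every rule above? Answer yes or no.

yes

One route that works: (3,1) → (3,2) → (3,3) → (2,3) → (1,3) → (1,4).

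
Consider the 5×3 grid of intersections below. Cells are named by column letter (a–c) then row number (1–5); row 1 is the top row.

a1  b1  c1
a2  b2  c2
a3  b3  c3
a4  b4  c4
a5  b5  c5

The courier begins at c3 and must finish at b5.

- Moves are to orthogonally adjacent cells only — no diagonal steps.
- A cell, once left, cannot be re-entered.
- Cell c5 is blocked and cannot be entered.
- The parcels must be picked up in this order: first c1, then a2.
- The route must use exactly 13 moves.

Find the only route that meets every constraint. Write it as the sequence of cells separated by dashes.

The waypoints must appear in the order c1, a2, with no cell reused.
Route from c3: down to c4, left to b4, 2× up (reaching b2), right to c2, up to c1, 2× left (reaching a1), 4× down (reaching a5), right to b5 — 13 moves in all.
Check: order respected (c1 at step 6, a2 at step 9); 13 moves as required.

c3 - c4 - b4 - b3 - b2 - c2 - c1 - b1 - a1 - a2 - a3 - a4 - a5 - b5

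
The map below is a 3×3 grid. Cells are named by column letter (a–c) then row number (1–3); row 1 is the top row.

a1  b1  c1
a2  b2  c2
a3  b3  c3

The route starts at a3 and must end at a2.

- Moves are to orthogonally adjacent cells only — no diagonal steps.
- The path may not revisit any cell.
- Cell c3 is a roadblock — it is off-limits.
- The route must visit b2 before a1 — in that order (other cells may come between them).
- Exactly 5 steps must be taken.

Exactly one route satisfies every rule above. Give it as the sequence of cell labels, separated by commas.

The waypoints must appear in the order b2, a1, with no cell reused.
Route from a3: right 1 to b3, up 2 to b1, left 1 to a1, down 1 to a2 — 5 moves in all.
Check: order respected (b2 at step 2, a1 at step 4); 5 moves as required.

a3, b3, b2, b1, a1, a2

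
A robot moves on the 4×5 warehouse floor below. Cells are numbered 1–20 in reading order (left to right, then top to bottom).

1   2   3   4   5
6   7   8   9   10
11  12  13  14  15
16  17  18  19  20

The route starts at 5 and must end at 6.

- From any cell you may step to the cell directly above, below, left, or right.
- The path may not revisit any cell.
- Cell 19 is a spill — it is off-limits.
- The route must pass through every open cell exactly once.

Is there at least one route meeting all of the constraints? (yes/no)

Cell 20 has only one open neighbour but is neither the start nor the goal, so a Hamiltonian route would have to both enter and leave it through the same neighbour — impossible without revisiting.

no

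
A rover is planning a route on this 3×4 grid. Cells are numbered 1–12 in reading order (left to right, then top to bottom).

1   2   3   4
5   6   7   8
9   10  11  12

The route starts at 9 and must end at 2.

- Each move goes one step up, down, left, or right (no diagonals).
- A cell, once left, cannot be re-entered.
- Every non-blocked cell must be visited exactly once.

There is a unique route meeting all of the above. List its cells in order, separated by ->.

9 -> 10 -> 11 -> 12 -> 8 -> 4 -> 3 -> 7 -> 6 -> 5 -> 1 -> 2

Need to visit all 12 open cells exactly once, starting at 9 and ending at 2.
Cell 1 has only two open neighbours (5 and 2), so the path must pass straight through it: one of those is the cell it's entered from and the other is where it exits.
Route from 9: 3× right (reaching 12), 2× up (reaching 4), left to 3, down to 7, 2× left (reaching 5), up to 1, right to 2 — 11 moves in all.
Check: all 12 open cells covered.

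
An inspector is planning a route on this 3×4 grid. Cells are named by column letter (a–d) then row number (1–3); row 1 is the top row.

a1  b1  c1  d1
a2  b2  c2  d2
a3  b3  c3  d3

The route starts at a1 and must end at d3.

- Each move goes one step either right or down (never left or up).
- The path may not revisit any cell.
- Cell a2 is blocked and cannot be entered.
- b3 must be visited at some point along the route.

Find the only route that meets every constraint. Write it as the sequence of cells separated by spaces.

Moves only go right or down, so the column and row indices never decrease.
Route from a1: right 1 to b1, down 2 to b3, right 2 to d3 — 5 moves in all.
Check: all required cells visited.

a1 b1 b2 b3 c3 d3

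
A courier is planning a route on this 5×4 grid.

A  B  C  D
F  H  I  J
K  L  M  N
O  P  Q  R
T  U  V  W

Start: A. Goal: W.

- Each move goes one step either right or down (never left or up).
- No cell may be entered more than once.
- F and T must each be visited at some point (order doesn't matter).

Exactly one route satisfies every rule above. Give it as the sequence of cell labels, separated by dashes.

Moves only go right or down, so the column and row indices never decrease.
Route from A: 4× down (reaching T), 3× right (reaching W) — 7 moves in all.
Check: all required cells visited.

A - F - K - O - T - U - V - W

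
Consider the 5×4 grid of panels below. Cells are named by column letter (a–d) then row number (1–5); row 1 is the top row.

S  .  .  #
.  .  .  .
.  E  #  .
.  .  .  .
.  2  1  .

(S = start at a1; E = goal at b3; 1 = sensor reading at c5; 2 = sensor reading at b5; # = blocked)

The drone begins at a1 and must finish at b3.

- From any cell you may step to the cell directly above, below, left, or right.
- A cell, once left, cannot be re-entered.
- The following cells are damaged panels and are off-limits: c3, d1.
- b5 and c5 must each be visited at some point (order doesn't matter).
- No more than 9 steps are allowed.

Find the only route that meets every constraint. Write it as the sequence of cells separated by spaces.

a1 a2 a3 a4 a5 b5 c5 c4 b4 b3

The budget equals the shortest possible length, so every move has to be on a shortest route through the required cells.
Route from a1: 4× down (reaching a5), 2× right (reaching c5), up to c4, left to b4, up to b3 — 9 moves in all.
Check: all required cells visited; 9 ≤ 9 moves.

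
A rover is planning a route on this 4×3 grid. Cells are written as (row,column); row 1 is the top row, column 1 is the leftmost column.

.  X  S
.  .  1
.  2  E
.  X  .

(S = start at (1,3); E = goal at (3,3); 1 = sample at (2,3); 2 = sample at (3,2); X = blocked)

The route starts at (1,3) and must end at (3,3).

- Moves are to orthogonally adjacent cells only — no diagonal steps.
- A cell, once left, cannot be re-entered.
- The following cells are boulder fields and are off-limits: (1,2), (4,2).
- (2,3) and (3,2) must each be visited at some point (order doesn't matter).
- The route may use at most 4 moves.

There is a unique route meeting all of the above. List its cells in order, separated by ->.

Any route must reach (2,3) and (3,2) and still end at (3,3) within 4 moves, so the order of the required stops is forced.
Route from (1,3): down 1 to (2,3), left 1 to (2,2), down 1 to (3,2), right 1 to (3,3) — 4 moves in all.
Check: all required cells visited; 4 ≤ 4 moves.

(1,3) -> (2,3) -> (2,2) -> (3,2) -> (3,3)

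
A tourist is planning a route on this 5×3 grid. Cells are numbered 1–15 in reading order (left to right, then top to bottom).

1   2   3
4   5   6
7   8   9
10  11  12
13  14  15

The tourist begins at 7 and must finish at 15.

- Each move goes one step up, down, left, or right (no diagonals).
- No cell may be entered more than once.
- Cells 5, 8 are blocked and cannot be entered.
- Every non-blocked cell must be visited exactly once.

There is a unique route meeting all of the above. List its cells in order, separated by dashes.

7 - 4 - 1 - 2 - 3 - 6 - 9 - 12 - 11 - 10 - 13 - 14 - 15

Need to visit all 13 open cells exactly once, starting at 7 and ending at 15.
Route from 7: 2× up (reaching 1), 2× right (reaching 3), 3× down (reaching 12), 2× left (reaching 10), down to 13, 2× right (reaching 15) — 12 moves in all.
Check: all 13 open cells covered.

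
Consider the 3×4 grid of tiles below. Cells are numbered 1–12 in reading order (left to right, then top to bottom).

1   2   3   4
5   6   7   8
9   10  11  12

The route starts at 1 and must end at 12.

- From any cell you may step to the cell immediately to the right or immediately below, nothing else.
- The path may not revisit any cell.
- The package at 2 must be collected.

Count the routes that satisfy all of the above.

A right/down-only route from 1 to 12 makes exactly 2 down-moves and 3 right-moves in some order.
With no other constraints that would be C(5,2) = 10 routes.
Split at 2 and multiply the segment counts: 1→2: 1; 2→12: 6; product = 6.
That gives 6 routes.

6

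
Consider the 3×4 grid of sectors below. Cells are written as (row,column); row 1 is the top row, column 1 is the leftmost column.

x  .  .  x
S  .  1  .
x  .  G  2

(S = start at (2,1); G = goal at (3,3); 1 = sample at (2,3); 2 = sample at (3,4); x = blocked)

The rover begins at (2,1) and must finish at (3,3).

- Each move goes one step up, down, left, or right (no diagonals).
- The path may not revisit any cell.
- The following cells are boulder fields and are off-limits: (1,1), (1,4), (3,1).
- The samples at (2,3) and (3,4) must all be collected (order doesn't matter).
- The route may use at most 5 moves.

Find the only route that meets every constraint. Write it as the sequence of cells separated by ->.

(2,1) -> (2,2) -> (2,3) -> (2,4) -> (3,4) -> (3,3)

The budget equals the shortest possible length, so every move has to be on a shortest route through the required cells.
Route from (2,1): right 3 to (2,4), down 1 to (3,4), left 1 to (3,3) — 5 moves in all.
Check: all required cells visited; 5 ≤ 5 moves.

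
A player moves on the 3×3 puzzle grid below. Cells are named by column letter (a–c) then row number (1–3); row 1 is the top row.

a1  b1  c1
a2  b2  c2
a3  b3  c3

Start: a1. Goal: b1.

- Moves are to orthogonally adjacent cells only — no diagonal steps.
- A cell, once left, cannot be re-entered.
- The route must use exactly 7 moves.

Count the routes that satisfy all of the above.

Need simple routes of exactly 7 moves from a1 to b1 (Manhattan distance 1, so 3 moves are spent on a detour and 3 undoing it).
Enumerating: a1 a2 a3 b3 b2 c2 c1 b1 | a1 a2 a3 b3 c3 c2 c1 b1 | a1 a2 a3 b3 c3 c2 b2 b1 | a1 a2 b2 b3 c3 c2 c1 b1.
That gives 4 routes.

4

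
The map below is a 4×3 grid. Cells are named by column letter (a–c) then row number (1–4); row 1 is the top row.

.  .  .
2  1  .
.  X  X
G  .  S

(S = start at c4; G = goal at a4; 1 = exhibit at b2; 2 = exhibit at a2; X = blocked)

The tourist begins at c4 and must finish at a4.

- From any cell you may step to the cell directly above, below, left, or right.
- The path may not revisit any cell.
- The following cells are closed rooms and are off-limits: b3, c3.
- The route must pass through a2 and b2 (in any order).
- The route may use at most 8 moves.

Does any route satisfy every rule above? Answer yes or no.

Every way from c4 to b2 runs through a4 — but a4 is where the route must end, so it would be entered once on the way to b2 and again at the finish.

no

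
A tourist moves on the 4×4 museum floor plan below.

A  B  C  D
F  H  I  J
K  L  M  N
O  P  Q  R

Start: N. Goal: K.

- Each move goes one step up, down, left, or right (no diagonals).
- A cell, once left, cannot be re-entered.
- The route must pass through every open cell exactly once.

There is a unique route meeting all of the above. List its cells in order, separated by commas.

Need to visit all 16 open cells exactly once, starting at N and ending at K.
Cell D has only two open neighbours (J and C), so the path must pass straight through it: one of those is the cell it's entered from and the other is where it exits.
Route from N: down to R, left to Q, 2× up (reaching I), right to J, up to D, 3× left (reaching A), down to F, right to H, 2× down (reaching P), left to O, up to K — 15 moves in all.
Check: all 16 open cells covered.

N, R, Q, M, I, J, D, C, B, A, F, H, L, P, O, K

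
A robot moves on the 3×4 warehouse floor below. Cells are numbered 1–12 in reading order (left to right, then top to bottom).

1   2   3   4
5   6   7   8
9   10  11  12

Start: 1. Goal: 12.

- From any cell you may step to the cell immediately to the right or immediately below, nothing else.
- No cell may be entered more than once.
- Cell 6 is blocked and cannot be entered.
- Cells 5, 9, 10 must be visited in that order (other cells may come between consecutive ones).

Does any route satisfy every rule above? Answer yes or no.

yes

One route that works: 1 → 5 → 9 → 10 → 11 → 12.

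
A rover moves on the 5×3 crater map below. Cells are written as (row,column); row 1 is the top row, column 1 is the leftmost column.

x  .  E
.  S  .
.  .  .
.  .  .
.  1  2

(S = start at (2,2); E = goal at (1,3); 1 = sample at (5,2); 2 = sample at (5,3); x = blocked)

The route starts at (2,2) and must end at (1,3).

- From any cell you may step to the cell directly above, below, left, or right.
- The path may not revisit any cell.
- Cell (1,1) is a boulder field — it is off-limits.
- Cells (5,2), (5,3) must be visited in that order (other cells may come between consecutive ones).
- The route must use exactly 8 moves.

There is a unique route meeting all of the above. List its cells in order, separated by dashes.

The waypoints must appear in the order (5,2), (5,3), with no cell reused.
Route from (2,2): down 3 to (5,2), right 1 to (5,3), up 4 to (1,3) — 8 moves in all.
Check: order respected (1 at step 3, 2 at step 4); 8 moves as required.

(2,2) - (3,2) - (4,2) - (5,2) - (5,3) - (4,3) - (3,3) - (2,3) - (1,3)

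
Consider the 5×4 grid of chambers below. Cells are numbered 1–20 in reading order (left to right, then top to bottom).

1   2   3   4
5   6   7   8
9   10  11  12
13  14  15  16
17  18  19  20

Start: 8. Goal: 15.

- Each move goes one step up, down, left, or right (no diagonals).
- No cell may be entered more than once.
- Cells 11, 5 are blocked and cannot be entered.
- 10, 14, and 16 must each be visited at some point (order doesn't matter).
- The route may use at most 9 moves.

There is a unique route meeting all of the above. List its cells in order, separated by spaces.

8 7 6 10 14 18 19 20 16 15

The 9-move cap with required stops at 10, 14, 16 leaves no slack for detours.
Route from 8: left 2 to 6, down 3 to 18, right 2 to 20, up 1 to 16, left 1 to 15 — 9 moves in all.
Check: all required cells visited; 9 ≤ 9 moves.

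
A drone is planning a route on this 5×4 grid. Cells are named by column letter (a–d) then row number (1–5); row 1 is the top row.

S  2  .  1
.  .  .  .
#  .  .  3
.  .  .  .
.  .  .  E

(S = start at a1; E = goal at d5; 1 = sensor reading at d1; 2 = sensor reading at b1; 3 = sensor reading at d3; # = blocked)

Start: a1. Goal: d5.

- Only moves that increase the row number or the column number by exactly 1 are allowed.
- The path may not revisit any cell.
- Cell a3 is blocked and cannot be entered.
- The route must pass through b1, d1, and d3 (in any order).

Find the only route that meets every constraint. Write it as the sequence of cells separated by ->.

a1 -> b1 -> c1 -> d1 -> d2 -> d3 -> d4 -> d5

Moves only go right or down, so the column and row indices never decrease.
Route from a1: 3× right (reaching d1), 4× down (reaching d5) — 7 moves in all.
Check: all required cells visited.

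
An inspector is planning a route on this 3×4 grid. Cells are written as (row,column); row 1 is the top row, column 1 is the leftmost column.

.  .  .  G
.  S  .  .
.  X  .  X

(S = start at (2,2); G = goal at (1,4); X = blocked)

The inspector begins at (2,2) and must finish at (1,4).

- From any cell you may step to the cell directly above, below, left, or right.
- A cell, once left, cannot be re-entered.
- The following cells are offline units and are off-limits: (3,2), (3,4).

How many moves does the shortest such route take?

3

The Manhattan distance from (2,2) to (1,4) is |2−1| + |2−4| = 3, so at least 3 moves are needed.
A route of 3 moves achieves this: (2,2) → (1,2) → (1,3) → (1,4).
Since 3 matches the lower bound, it is optimal.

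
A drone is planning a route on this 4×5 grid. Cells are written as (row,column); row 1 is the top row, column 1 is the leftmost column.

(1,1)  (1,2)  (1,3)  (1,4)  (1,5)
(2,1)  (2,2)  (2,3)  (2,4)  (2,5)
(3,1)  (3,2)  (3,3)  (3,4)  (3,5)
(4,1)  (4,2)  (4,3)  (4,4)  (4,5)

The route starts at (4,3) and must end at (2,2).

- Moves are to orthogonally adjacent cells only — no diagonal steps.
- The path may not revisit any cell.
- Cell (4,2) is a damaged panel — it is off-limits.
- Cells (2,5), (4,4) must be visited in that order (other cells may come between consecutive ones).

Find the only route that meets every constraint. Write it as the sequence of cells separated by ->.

(4,3) -> (3,3) -> (3,2) -> (3,1) -> (2,1) -> (1,1) -> (1,2) -> (1,3) -> (1,4) -> (1,5) -> (2,5) -> (3,5) -> (4,5) -> (4,4) -> (3,4) -> (2,4) -> (2,3) -> (2,2)

The waypoints must appear in the order (2,5), (4,4), with no cell reused.
Route from (4,3): up to (3,3), 2× left (reaching (3,1)), 2× up (reaching (1,1)), 4× right (reaching (1,5)), 3× down (reaching (4,5)), left to (4,4), 2× up (reaching (2,4)), 2× left (reaching (2,2)) — 17 moves in all.
Check: order respected ((2,5) at step 10, (4,4) at step 13).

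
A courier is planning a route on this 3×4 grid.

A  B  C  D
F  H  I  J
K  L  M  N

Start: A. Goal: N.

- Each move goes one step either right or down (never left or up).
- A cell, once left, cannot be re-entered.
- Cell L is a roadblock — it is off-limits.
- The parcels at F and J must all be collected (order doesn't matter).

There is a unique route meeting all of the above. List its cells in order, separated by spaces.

Moves only go right or down, so the column and row indices never decrease.
Route from A: down 1 to F, right 3 to J, down 1 to N — 5 moves in all.
Check: all required cells visited.

A F H I J N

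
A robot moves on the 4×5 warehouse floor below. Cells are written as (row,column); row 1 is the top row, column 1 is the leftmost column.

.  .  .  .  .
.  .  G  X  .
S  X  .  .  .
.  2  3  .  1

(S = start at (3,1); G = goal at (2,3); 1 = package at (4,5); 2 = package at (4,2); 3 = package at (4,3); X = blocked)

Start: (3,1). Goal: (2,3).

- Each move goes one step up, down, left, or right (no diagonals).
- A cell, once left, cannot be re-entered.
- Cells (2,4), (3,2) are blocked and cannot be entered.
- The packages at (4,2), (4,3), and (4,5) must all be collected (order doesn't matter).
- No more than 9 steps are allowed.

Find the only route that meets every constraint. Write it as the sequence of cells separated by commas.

(3,1), (4,1), (4,2), (4,3), (4,4), (4,5), (3,5), (3,4), (3,3), (2,3)

Any route must reach (4,2), (4,3), and (4,5) and still end at (2,3) within 9 moves, so the order of the required stops is forced.
Route from (3,1): down 1 to (4,1), right 4 to (4,5), up 1 to (3,5), left 2 to (3,3), up 1 to (2,3) — 9 moves in all.
Check: all required cells visited; 9 ≤ 9 moves.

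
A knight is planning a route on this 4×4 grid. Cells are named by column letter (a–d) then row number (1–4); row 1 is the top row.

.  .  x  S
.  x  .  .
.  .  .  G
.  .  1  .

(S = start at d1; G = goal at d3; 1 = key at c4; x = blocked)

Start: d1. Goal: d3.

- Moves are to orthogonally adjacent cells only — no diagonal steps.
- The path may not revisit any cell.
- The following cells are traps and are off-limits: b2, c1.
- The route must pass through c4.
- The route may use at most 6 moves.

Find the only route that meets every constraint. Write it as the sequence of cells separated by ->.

The 6-move cap with required stops at c4 leaves no slack for detours.
Route from d1: down 1 to d2, left 1 to c2, down 2 to c4, right 1 to d4, up 1 to d3 — 6 moves in all.
Check: all required cells visited; 6 ≤ 6 moves.

d1 -> d2 -> c2 -> c3 -> c4 -> d4 -> d3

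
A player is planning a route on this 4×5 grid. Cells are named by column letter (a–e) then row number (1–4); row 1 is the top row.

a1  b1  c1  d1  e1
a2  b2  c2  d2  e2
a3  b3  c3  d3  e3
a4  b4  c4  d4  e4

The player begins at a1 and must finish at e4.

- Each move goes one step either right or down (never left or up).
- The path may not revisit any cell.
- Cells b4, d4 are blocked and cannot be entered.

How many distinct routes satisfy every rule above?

A right/down-only route from a1 to e4 makes exactly 3 down-moves and 4 right-moves in some order.
With no other constraints that would be C(7,3) = 35 routes.
Subtract routes through each blocked cell (inclusion–exclusion for overlaps): − through b4: 4 − through d4: 20 + through b4&d4: 4 → 15.
That gives 15 routes.

15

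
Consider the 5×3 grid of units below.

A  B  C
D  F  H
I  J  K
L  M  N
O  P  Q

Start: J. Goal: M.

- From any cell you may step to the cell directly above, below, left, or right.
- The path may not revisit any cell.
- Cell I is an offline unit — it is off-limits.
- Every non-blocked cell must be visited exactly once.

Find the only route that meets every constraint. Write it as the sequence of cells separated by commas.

J, F, D, A, B, C, H, K, N, Q, P, O, L, M

Need to visit all 14 open cells exactly once, starting at J and ending at M.
Cell D has only two open neighbours (A and F), so the path must pass straight through it: one of those is the cell it's entered from and the other is where it exits.
Route from J: up 1 to F, left 1 to D, up 1 to A, right 2 to C, down 4 to Q, left 2 to O, up 1 to L, right 1 to M — 13 moves in all.
Check: all 14 open cells covered.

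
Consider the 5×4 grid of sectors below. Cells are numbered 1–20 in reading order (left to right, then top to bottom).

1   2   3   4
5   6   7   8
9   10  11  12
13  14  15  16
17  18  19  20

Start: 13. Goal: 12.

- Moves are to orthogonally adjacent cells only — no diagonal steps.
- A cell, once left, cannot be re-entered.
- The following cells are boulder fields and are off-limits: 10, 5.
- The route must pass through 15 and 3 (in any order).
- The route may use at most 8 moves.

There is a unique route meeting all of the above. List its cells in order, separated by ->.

The budget equals the shortest possible length, so every move has to be on a shortest route through the required cells.
Route from 13: 2× right (reaching 15), 3× up (reaching 3), right to 4, 2× down (reaching 12) — 8 moves in all.
Check: all required cells visited; 8 ≤ 8 moves.

13 -> 14 -> 15 -> 11 -> 7 -> 3 -> 4 -> 8 -> 12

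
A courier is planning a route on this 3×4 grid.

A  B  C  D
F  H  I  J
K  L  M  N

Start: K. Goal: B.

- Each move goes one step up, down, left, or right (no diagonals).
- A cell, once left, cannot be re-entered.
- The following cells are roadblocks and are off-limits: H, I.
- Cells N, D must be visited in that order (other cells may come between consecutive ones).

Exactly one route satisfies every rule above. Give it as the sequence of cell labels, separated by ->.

K -> L -> M -> N -> J -> D -> C -> B

The waypoints must appear in the order N, D, with no cell reused.
Route from K: 3× right (reaching N), 2× up (reaching D), 2× left (reaching B) — 7 moves in all.
Check: order respected (N at step 3, D at step 5).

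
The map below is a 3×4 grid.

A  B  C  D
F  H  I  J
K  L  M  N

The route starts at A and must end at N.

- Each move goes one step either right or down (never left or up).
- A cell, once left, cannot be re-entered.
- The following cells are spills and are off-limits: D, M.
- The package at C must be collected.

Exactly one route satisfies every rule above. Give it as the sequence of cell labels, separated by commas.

A, B, C, I, J, N

Moves only go right or down, so the column and row indices never decrease.
Route from A: right 2 to C, down 1 to I, right 1 to J, down 1 to N — 5 moves in all.
Check: all required cells visited.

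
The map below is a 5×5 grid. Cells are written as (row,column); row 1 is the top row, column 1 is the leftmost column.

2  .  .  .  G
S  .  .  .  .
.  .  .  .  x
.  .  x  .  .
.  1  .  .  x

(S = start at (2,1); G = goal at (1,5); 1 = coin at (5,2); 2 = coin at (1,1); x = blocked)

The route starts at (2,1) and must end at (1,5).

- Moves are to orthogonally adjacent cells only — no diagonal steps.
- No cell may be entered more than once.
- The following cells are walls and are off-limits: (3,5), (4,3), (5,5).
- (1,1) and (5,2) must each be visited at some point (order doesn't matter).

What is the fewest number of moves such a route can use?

Any route passes through (1,1) and (5,2) in some order between (2,1) and (1,5). Summing Manhattan distances along each leg and taking the cheapest ordering ((2,1) → (5,2) → (1,1) → (1,5)) gives a lower bound of 4 + 5 + 4 = 13 moves.
A route of 13 moves achieves this: (2,1) → (1,1) → (1,2) → (2,2) → (3,2) → (4,2) → (5,2) → (5,3) → (5,4) → (4,4) → (3,4) → (2,4) → (1,4) → (1,5).
Since 13 matches the lower bound, it is optimal.

13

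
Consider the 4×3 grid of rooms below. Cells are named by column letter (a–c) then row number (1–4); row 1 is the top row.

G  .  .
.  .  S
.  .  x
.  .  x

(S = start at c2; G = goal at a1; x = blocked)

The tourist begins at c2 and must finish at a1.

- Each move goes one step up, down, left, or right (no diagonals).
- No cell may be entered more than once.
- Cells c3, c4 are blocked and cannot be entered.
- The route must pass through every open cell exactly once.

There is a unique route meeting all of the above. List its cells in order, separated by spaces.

Need to visit all 10 open cells exactly once, starting at c2 and ending at a1.
Cell b4 has only two open neighbours (b3 and a4), so the path must pass straight through it: one of those is the cell it's entered from and the other is where it exits.
Route from c2: up to c1, left to b1, 3× down (reaching b4), left to a4, 3× up (reaching a1) — 9 moves in all.
Check: all 10 open cells covered.

c2 c1 b1 b2 b3 b4 a4 a3 a2 a1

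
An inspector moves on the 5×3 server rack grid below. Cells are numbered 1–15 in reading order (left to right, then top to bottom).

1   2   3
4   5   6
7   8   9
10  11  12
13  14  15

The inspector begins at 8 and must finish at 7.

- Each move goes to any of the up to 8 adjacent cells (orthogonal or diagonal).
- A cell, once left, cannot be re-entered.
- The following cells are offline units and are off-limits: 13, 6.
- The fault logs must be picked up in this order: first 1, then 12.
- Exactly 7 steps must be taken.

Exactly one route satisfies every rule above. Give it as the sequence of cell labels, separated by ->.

8 -> 4 -> 1 -> 5 -> 9 -> 12 -> 11 -> 7

The waypoints must appear in the order 1, 12, with no cell reused.
Route from 8: up-left to 4, up to 1, 2× down-right (reaching 9), down to 12, left to 11, up-left to 7 — 7 moves in all.
Check: order respected (1 at step 2, 12 at step 5); 7 moves as required.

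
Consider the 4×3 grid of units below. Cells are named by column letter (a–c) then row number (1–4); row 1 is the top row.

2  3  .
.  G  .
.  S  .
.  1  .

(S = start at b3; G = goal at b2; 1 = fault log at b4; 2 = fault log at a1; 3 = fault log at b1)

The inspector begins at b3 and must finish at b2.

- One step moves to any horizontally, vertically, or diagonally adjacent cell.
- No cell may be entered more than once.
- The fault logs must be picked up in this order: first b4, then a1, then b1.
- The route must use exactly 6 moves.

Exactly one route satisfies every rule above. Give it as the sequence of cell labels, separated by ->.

b3 -> b4 -> a3 -> a2 -> a1 -> b1 -> b2

The waypoints must appear in the order b4, a1, b1, with no cell reused.
Route from b3: down 1 to b4, up-left 1 to a3, up 2 to a1, right 1 to b1, down 1 to b2 — 6 moves in all.
Check: order respected (1 at step 1, 2 at step 4, 3 at step 5); 6 moves as required.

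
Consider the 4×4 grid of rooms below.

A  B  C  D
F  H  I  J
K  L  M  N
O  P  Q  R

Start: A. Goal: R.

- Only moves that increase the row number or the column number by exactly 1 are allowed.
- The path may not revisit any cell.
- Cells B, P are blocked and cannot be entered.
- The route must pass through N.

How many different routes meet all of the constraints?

4

A right/down-only route from A to R makes exactly 3 down-moves and 3 right-moves in some order.
With no other constraints that would be C(6,3) = 20 routes.
Split at N and multiply the segment counts (each segment already excludes blocked cells): A→N: 4; N→R: 1; product = 4.
That gives 4 routes.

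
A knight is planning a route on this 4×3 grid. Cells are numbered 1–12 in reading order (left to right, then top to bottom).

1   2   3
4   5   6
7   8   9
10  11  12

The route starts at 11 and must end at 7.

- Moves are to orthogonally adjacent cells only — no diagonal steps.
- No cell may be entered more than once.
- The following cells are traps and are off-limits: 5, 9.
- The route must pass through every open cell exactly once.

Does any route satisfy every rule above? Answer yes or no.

Cell 6 has only one open neighbour but is neither the start nor the goal, so a Hamiltonian route would have to both enter and leave it through the same neighbour — impossible without revisiting.

no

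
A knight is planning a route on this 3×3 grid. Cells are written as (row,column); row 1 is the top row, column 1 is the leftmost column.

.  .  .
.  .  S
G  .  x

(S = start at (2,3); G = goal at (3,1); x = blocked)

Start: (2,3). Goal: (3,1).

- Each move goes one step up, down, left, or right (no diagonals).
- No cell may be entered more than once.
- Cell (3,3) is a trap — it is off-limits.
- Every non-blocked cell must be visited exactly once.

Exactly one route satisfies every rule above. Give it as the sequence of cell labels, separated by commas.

(2,3), (1,3), (1,2), (1,1), (2,1), (2,2), (3,2), (3,1)

Need to visit all 8 open cells exactly once, starting at (2,3) and ending at (3,1).
Cell (1,1) has only two open neighbours ((2,1) and (1,2)), so the path must pass straight through it: one of those is the cell it's entered from and the other is where it exits.
Route from (2,3): up to (1,3), 2× left (reaching (1,1)), down to (2,1), right to (2,2), down to (3,2), left to (3,1) — 7 moves in all.
Check: all 8 open cells covered.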